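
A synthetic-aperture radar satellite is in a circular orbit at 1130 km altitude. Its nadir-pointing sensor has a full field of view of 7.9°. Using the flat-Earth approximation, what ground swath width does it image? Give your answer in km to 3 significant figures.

156 km

Half-angle = 7.9°/2 = 3.95°.
Swath width ≈ 2h·tan(θ/2) = 2 × 1130 × tan(3.95°) = 156.1 km.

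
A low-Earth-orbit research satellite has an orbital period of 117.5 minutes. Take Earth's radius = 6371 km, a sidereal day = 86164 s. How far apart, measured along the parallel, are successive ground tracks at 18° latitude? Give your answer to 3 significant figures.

3110 km

T = 117.5 min = 7050.0 s.
Node shift per orbit = (7050.0/86164) × 360° = 29.46°.
Equatorial spacing = 29.46 × 111.2 km/° = 3275 km.
At 18° latitude, spacing = 3275 × cos(18°) = 3115 km.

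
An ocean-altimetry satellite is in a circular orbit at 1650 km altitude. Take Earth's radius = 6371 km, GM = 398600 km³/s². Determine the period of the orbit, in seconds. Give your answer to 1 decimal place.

Semi-major axis a = 6371 + 1650 = 8021 km. Period T = 2π√(a³/μ) = 2π√(8021³/398600) = 7149.1 s = 119.15 min.

7149.1 seconds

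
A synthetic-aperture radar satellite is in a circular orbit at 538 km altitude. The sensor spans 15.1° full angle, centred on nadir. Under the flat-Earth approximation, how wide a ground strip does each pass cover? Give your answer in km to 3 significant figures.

Half-angle = 15.1°/2 = 7.55°.
Swath width ≈ 2h·tan(θ/2) = 2 × 538 × tan(7.55°) = 142.6 km.

143 km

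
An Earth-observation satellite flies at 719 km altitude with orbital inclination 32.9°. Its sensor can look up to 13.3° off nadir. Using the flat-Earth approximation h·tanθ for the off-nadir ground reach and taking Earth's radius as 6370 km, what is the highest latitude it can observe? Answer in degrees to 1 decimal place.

34.4°

For a prograde orbit the ground track reaches latitude ±i = ±32.9°.
Sensor half-swath on the ground ≈ 719·tan(13.3°) = 170 km = 1.53° of latitude.
Maximum observable latitude ≈ 32.9 + 1.53 = 34.4°.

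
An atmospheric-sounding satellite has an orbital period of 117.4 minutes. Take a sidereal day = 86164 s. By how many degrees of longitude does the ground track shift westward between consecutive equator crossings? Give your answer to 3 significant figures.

29.4°

T = 117.4 min = 7044.0 s.
During one orbit Earth rotates (7044.0 / 86164) × 360° = 29.43°.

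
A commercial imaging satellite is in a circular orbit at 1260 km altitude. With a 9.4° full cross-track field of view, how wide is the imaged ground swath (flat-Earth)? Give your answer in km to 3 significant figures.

207 km

Half-angle = 9.4°/2 = 4.7°.
Swath width ≈ 2h·tan(θ/2) = 2 × 1260 × tan(4.7°) = 207.2 km.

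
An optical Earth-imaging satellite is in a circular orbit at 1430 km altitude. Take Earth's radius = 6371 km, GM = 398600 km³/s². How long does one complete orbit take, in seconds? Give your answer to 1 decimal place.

Semi-major axis a = 6371 + 1430 = 7801 km. Period T = 2π√(a³/μ) = 2π√(7801³/398600) = 6857.0 s = 114.28 min.

6857.0 seconds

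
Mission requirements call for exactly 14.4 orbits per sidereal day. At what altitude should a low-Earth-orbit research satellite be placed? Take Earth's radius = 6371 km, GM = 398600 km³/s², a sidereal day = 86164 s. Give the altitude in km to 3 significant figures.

753 km

Required period T = 86164 / 14.4 = 5983.6 s.
From T = 2π√(a³/μ): a = (μ T²/4π²)^(1/3) = (398600 × 5983.6² / 4π²)^(1/3) = 7124 km.
Altitude h = a − R = 7124 − 6371 = 753 km.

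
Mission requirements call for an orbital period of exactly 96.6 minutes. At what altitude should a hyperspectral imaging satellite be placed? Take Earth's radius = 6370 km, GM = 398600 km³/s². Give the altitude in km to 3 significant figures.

604 km

T = 96.6 min = 5796.0 s.
From T = 2π√(a³/μ): a = (μ T²/4π²)^(1/3) = (398600 × 5796.0² / 4π²)^(1/3) = 6974 km.
Altitude h = a − R = 6974 − 6370 = 604 km.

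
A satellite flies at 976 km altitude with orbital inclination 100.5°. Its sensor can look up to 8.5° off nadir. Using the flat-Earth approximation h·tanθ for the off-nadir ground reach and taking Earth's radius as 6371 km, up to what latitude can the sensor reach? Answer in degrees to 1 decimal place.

Retrograde orbit: the ground track reaches ±(180° − i) = ±(180 − 100.5) = ±79.5°.
Sensor half-swath on the ground ≈ 976·tan(8.5°) = 146 km = 1.31° of latitude.
Maximum observable latitude ≈ 79.5 + 1.31 = 80.8°.

80.8°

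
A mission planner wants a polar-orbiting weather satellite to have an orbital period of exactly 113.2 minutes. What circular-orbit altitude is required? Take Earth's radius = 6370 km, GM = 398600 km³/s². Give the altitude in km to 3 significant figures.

T = 113.2 min = 6792.0 s.
From T = 2π√(a³/μ): a = (μ T²/4π²)^(1/3) = (398600 × 6792.0² / 4π²)^(1/3) = 7752 km.
Altitude h = a − R = 7752 − 6370 = 1382 km.

1380 km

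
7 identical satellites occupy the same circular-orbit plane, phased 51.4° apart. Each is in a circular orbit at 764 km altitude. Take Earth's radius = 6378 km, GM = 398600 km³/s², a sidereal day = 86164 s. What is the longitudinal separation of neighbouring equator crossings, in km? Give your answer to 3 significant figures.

399 km

Semi-major axis a = 6378 + 764 = 7142 km. Period T = 2π√(a³/μ) = 2π√(7142³/398600) = 6006.8 s = 100.11 min.
Single-satellite node shift = (6006.8/86164) × 360° = 25.10°.
With 7 satellites evenly phased, successive equator crossings are 25.10/7 = 3.585° apart.
That is 3.585 × 111.3 = 399 km at the equator.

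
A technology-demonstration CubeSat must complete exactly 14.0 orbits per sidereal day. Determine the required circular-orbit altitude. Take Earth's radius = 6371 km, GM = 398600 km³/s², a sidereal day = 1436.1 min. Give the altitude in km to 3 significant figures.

Required period T = 86166 / 14.0 = 6154.7 s.
From T = 2π√(a³/μ): a = (μ T²/4π²)^(1/3) = (398600 × 6154.7² / 4π²)^(1/3) = 7259 km.
Altitude h = a − R = 7259 − 6371 = 888 km.

888 km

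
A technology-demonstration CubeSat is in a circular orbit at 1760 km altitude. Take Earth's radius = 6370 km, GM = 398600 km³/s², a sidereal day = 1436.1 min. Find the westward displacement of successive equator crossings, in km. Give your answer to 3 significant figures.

3390 km

Semi-major axis a = 6370 + 1760 = 8130 km. Period T = 2π√(a³/μ) = 2π√(8130³/398600) = 7295.4 s = 121.59 min.
During one orbit Earth rotates (7295.4 / 86166) × 360° = 30.48°.
At the equator that is 30.48° × (2π·6370/360) km/° = 30.48 × 111.2 = 3389 km.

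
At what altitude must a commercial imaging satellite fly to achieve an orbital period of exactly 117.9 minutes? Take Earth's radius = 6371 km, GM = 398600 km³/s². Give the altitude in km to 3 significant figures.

1590 km

T = 117.9 min = 7074.0 s.
From T = 2π√(a³/μ): a = (μ T²/4π²)^(1/3) = (398600 × 7074.0² / 4π²)^(1/3) = 7965 km.
Altitude h = a − R = 7965 − 6371 = 1594 km.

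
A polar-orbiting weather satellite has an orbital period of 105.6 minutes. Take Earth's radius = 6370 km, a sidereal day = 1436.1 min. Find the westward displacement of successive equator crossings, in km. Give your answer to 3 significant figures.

2940 km

T = 105.6 min = 6336.0 s.
During one orbit Earth rotates (6336.0 / 86166) × 360° = 26.47°.
At the equator that is 26.47° × (2π·6370/360) km/° = 26.47 × 111.2 = 2943 km.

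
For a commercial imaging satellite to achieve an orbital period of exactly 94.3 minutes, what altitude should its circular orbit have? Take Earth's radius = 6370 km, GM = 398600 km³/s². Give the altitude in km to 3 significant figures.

493 km

T = 94.3 min = 5658.0 s.
From T = 2π√(a³/μ): a = (μ T²/4π²)^(1/3) = (398600 × 5658.0² / 4π²)^(1/3) = 6863 km.
Altitude h = a − R = 6863 − 6370 = 493 km.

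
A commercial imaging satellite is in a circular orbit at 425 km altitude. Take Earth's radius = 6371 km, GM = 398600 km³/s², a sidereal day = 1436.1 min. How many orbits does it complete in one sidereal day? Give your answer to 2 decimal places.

Semi-major axis a = 6371 + 425 = 6796 km. Period T = 2π√(a³/μ) = 2π√(6796³/398600) = 5575.6 s = 92.93 min.
Orbits per sidereal day = 86166 / 5575.6 = 15.454.

15.45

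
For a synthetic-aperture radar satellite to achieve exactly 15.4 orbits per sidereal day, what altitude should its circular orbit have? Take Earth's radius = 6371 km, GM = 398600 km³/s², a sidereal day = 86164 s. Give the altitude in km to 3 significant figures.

Required period T = 86164 / 15.4 = 5595.1 s.
From T = 2π√(a³/μ): a = (μ T²/4π²)^(1/3) = (398600 × 5595.1² / 4π²)^(1/3) = 6812 km.
Altitude h = a − R = 6812 − 6371 = 441 km.

441 km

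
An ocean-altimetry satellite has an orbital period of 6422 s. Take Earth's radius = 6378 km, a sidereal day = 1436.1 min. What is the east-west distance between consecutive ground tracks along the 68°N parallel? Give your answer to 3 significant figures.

Node shift per orbit = (6422.0/86166) × 360° = 26.83°.
Equatorial spacing = 26.83 × 111.3 km/° = 2987 km.
At 68° latitude, spacing = 2987 × cos(68°) = 1119 km.

1120 km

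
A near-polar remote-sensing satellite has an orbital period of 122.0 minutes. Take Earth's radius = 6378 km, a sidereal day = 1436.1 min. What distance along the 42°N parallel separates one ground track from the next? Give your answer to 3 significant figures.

2530 km

T = 122.0 min = 7320.0 s.
Node shift per orbit = (7320.0/86166) × 360° = 30.58°.
Equatorial spacing = 30.58 × 111.3 km/° = 3404 km.
At 42° latitude, spacing = 3404 × cos(42°) = 2530 km.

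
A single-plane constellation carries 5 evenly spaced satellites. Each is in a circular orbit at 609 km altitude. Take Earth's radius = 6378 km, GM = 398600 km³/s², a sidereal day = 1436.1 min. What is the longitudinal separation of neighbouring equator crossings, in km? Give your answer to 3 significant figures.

Semi-major axis a = 6378 + 609 = 6987 km. Period T = 2π√(a³/μ) = 2π√(6987³/398600) = 5812.3 s = 96.87 min.
Single-satellite node shift = (5812.3/86166) × 360° = 24.28°.
With 5 satellites evenly phased, successive equator crossings are 24.28/5 = 4.857° apart.
That is 4.857 × 111.3 = 541 km at the equator.

541 km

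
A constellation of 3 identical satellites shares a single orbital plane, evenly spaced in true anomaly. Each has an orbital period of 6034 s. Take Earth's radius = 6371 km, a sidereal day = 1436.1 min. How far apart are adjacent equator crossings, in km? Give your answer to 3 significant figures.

934 km

Single-satellite node shift = (6034.0/86166) × 360° = 25.21°.
With 3 satellites evenly phased, successive equator crossings are 25.21/3 = 8.403° apart.
That is 8.403 × 111.2 = 934 km at the equator.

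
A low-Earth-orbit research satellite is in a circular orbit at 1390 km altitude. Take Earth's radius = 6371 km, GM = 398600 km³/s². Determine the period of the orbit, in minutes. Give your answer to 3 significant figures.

Semi-major axis a = 6371 + 1390 = 7761 km. Period T = 2π√(a³/μ) = 2π√(7761³/398600) = 6804.4 s = 113.41 min.

113 min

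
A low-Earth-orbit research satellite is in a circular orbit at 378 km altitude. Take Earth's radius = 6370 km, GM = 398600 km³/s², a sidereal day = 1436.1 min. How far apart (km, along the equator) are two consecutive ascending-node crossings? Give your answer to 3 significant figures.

Semi-major axis a = 6370 + 378 = 6748 km. Period T = 2π√(a³/μ) = 2π√(6748³/398600) = 5516.6 s = 91.94 min.
During one orbit Earth rotates (5516.6 / 86166) × 360° = 23.05°.
At the equator that is 23.05° × (2π·6370/360) km/° = 23.05 × 111.2 = 2562 km.

2560 km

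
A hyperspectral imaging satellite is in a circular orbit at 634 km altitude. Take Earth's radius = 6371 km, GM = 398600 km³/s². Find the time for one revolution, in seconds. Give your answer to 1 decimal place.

Semi-major axis a = 6371 + 634 = 7005 km. Period T = 2π√(a³/μ) = 2π√(7005³/398600) = 5834.8 s = 97.25 min.

5834.8 seconds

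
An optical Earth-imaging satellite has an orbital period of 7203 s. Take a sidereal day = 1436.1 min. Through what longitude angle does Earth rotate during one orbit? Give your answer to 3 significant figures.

30.1°

During one orbit Earth rotates (7203.0 / 86166) × 360° = 30.09°.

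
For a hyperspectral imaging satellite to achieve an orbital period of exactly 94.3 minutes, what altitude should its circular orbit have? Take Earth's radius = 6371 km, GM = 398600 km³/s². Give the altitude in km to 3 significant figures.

492 km

T = 94.3 min = 5658.0 s.
From T = 2π√(a³/μ): a = (μ T²/4π²)^(1/3) = (398600 × 5658.0² / 4π²)^(1/3) = 6863 km.
Altitude h = a − R = 6863 − 6371 = 492 km.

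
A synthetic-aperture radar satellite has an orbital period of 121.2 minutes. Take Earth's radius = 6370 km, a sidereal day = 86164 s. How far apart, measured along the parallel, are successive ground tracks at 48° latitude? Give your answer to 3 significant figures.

2260 km

T = 121.2 min = 7272.0 s.
Node shift per orbit = (7272.0/86164) × 360° = 30.38°.
Equatorial spacing = 30.38 × 111.2 km/° = 3378 km.
At 48° latitude, spacing = 3378 × cos(48°) = 2260 km.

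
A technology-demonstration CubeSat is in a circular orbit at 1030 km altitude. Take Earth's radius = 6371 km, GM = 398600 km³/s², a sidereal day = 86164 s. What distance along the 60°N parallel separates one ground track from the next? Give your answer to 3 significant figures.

Semi-major axis a = 6371 + 1030 = 7401 km. Period T = 2π√(a³/μ) = 2π√(7401³/398600) = 6336.5 s = 105.61 min.
Node shift per orbit = (6336.5/86164) × 360° = 26.47°.
Equatorial spacing = 26.47 × 111.2 km/° = 2944 km.
At 60° latitude, spacing = 2944 × cos(60°) = 1472 km.

1470 km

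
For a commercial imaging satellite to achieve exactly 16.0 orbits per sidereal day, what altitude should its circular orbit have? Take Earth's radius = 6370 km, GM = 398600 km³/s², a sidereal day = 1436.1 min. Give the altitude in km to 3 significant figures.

271 km

Required period T = 86166 / 16.0 = 5385.4 s.
From T = 2π√(a³/μ): a = (μ T²/4π²)^(1/3) = (398600 × 5385.4² / 4π²)^(1/3) = 6641 km.
Altitude h = a − R = 6641 − 6370 = 271 km.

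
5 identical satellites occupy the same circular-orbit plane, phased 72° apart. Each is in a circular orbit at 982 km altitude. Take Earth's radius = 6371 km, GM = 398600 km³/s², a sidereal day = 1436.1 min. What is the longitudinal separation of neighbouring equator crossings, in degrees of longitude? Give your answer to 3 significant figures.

Semi-major axis a = 6371 + 982 = 7353 km. Period T = 2π√(a³/μ) = 2π√(7353³/398600) = 6274.9 s = 104.58 min.
Single-satellite node shift = (6274.9/86166) × 360° = 26.22°.
With 5 satellites evenly phased, successive equator crossings are 26.22/5 = 5.243° apart.

5.24°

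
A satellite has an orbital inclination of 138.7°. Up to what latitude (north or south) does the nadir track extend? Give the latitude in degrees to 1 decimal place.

41.3°

Retrograde orbit: the ground track reaches ±(180° − i) = ±(180 − 138.7) = ±41.3°.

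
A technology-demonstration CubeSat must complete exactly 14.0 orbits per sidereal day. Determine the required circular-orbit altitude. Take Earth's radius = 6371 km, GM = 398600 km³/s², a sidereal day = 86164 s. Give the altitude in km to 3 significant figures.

Required period T = 86164 / 14.0 = 6154.6 s.
From T = 2π√(a³/μ): a = (μ T²/4π²)^(1/3) = (398600 × 6154.6² / 4π²)^(1/3) = 7259 km.
Altitude h = a − R = 7259 − 6371 = 888 km.

888 km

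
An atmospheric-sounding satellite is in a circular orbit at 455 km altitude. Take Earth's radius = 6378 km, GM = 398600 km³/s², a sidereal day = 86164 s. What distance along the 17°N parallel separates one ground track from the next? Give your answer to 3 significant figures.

Semi-major axis a = 6378 + 455 = 6833 km. Period T = 2π√(a³/μ) = 2π√(6833³/398600) = 5621.2 s = 93.69 min.
Node shift per orbit = (5621.2/86164) × 360° = 23.49°.
Equatorial spacing = 23.49 × 111.3 km/° = 2614 km.
At 17° latitude, spacing = 2614 × cos(17°) = 2500 km.

2500 km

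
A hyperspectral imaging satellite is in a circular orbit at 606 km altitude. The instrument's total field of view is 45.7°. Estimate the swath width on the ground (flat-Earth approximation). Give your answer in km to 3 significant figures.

511 km

Half-angle = 45.7°/2 = 22.85°.
Swath width ≈ 2h·tan(θ/2) = 2 × 606 × tan(22.85°) = 510.7 km.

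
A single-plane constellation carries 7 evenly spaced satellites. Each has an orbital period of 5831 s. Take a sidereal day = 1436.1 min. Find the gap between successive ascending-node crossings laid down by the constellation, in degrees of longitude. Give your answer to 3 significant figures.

3.48°

Single-satellite node shift = (5831.0/86166) × 360° = 24.36°.
With 7 satellites evenly phased, successive equator crossings are 24.36/7 = 3.480° apart.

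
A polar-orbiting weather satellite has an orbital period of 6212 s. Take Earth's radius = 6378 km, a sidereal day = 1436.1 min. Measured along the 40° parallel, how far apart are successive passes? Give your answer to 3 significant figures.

Node shift per orbit = (6212.0/86166) × 360° = 25.95°.
Equatorial spacing = 25.95 × 111.3 km/° = 2889 km.
At 40° latitude, spacing = 2889 × cos(40°) = 2213 km.

2210 km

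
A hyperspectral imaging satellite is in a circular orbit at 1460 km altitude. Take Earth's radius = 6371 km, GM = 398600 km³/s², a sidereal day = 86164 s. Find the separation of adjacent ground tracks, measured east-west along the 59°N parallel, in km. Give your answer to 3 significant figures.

Semi-major axis a = 6371 + 1460 = 7831 km. Period T = 2π√(a³/μ) = 2π√(7831³/398600) = 6896.6 s = 114.94 min.
Node shift per orbit = (6896.6/86164) × 360° = 28.81°.
Equatorial spacing = 28.81 × 111.2 km/° = 3204 km.
At 59° latitude, spacing = 3204 × cos(59°) = 1650 km.

1650 km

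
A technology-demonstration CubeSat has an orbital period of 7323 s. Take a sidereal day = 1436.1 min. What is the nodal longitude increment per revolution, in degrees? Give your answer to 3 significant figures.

During one orbit Earth rotates (7323.0 / 86166) × 360° = 30.60°.

30.6°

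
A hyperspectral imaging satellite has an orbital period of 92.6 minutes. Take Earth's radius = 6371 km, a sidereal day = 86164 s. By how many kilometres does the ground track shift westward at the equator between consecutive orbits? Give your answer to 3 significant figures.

2580 km

T = 92.6 min = 5556.0 s.
During one orbit Earth rotates (5556.0 / 86164) × 360° = 23.21°.
At the equator that is 23.21° × (2π·6371/360) km/° = 23.21 × 111.2 = 2581 km.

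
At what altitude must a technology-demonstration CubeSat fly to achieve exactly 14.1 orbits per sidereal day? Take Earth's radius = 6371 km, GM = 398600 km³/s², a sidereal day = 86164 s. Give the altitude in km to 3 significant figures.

Required period T = 86164 / 14.1 = 6110.9 s.
From T = 2π√(a³/μ): a = (μ T²/4π²)^(1/3) = (398600 × 6110.9² / 4π²)^(1/3) = 7224 km.
Altitude h = a − R = 7224 − 6371 = 853 km.

853 km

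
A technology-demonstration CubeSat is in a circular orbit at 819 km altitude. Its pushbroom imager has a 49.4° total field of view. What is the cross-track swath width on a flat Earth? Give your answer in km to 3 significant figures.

753 km

Half-angle = 49.4°/2 = 24.7°.
Swath width ≈ 2h·tan(θ/2) = 2 × 819 × tan(24.7°) = 753.4 km.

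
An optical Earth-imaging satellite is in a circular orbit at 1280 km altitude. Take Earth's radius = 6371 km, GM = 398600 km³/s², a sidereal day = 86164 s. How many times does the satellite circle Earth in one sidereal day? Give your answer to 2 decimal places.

Semi-major axis a = 6371 + 1280 = 7651 km. Period T = 2π√(a³/μ) = 2π√(7651³/398600) = 6660.2 s = 111.00 min.
Orbits per sidereal day = 86164 / 6660.2 = 12.937.

12.94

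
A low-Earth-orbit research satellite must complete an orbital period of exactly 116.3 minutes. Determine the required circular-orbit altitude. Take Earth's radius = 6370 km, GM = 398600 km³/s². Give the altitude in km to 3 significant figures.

T = 116.3 min = 6978.0 s.
From T = 2π√(a³/μ): a = (μ T²/4π²)^(1/3) = (398600 × 6978.0² / 4π²)^(1/3) = 7892 km.
Altitude h = a − R = 7892 − 6370 = 1522 km.

1520 km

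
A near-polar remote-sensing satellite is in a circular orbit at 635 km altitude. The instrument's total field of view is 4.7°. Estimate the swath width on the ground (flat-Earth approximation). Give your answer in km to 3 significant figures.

52.1 km

Half-angle = 4.7°/2 = 2.35°.
Swath width ≈ 2h·tan(θ/2) = 2 × 635 × tan(2.35°) = 52.1 km.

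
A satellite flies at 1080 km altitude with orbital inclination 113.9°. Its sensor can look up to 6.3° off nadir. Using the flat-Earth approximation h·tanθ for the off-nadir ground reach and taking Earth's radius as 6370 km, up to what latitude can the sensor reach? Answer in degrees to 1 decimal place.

Retrograde orbit: the ground track reaches ±(180° − i) = ±(180 − 113.9) = ±66.1°.
Sensor half-swath on the ground ≈ 1080·tan(6.3°) = 119 km = 1.07° of latitude.
Maximum observable latitude ≈ 66.1 + 1.07 = 67.2°.

67.2°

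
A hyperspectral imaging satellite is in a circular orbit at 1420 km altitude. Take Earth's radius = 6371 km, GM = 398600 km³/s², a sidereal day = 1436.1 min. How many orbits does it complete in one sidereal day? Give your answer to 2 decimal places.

Semi-major axis a = 6371 + 1420 = 7791 km. Period T = 2π√(a³/μ) = 2π√(7791³/398600) = 6843.9 s = 114.06 min.
Orbits per sidereal day = 86166 / 6843.9 = 12.590.

12.59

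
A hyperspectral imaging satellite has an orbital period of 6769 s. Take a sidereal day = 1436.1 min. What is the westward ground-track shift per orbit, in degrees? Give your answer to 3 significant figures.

During one orbit Earth rotates (6769.0 / 86166) × 360° = 28.28°.

28.3°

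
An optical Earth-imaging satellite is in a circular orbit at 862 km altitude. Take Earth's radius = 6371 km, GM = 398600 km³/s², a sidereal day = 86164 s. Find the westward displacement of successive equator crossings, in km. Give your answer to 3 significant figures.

2840 km

Semi-major axis a = 6371 + 862 = 7233 km. Period T = 2π√(a³/μ) = 2π√(7233³/398600) = 6121.9 s = 102.03 min.
During one orbit Earth rotates (6121.9 / 86164) × 360° = 25.58°.
At the equator that is 25.58° × (2π·6371/360) km/° = 25.58 × 111.2 = 2844 km.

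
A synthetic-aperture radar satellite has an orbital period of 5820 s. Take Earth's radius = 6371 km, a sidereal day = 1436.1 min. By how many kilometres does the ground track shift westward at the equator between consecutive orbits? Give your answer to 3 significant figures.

2700 km

During one orbit Earth rotates (5820.0 / 86166) × 360° = 24.32°.
At the equator that is 24.32° × (2π·6371/360) km/° = 24.32 × 111.2 = 2704 km.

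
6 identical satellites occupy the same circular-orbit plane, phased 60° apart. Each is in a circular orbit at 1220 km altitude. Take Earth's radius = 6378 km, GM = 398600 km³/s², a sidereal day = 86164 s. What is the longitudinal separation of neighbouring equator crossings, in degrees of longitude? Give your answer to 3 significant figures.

4.59°

Semi-major axis a = 6378 + 1220 = 7598 km. Period T = 2π√(a³/μ) = 2π√(7598³/398600) = 6591.1 s = 109.85 min.
Single-satellite node shift = (6591.1/86164) × 360° = 27.54°.
With 6 satellites evenly phased, successive equator crossings are 27.54/6 = 4.590° apart.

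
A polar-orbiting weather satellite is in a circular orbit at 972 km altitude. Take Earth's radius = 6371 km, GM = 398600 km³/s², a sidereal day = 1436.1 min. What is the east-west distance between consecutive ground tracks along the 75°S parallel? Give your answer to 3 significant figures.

753 km

Semi-major axis a = 6371 + 972 = 7343 km. Period T = 2π√(a³/μ) = 2π√(7343³/398600) = 6262.1 s = 104.37 min.
Node shift per orbit = (6262.1/86166) × 360° = 26.16°.
Equatorial spacing = 26.16 × 111.2 km/° = 2909 km.
At 75° latitude, spacing = 2909 × cos(75°) = 753 km.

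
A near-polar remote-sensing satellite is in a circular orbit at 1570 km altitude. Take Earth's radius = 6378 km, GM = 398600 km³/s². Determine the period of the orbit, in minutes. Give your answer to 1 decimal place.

117.5 min

Semi-major axis a = 6378 + 1570 = 7948 km. Period T = 2π√(a³/μ) = 2π√(7948³/398600) = 7051.8 s = 117.53 min.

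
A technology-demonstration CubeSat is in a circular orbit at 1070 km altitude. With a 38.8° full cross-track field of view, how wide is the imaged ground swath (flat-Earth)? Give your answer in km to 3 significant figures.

Half-angle = 38.8°/2 = 19.4°.
Swath width ≈ 2h·tan(θ/2) = 2 × 1070 × tan(19.4°) = 753.6 km.

754 km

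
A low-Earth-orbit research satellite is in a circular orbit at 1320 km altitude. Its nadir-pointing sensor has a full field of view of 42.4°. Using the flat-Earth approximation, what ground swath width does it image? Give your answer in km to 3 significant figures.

1020 km

Half-angle = 42.4°/2 = 21.2°.
Swath width ≈ 2h·tan(θ/2) = 2 × 1320 × tan(21.2°) = 1024.0 km.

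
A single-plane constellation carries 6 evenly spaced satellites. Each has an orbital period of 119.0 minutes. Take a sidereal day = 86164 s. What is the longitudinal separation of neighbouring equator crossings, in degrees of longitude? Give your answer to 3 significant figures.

4.97°

T = 119.0 min = 7140.0 s.
Single-satellite node shift = (7140.0/86164) × 360° = 29.83°.
With 6 satellites evenly phased, successive equator crossings are 29.83/6 = 4.972° apart.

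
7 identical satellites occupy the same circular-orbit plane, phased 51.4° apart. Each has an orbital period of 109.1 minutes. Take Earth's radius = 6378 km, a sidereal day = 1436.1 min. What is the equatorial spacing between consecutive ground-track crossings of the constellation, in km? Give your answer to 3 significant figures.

T = 109.1 min = 6546.0 s.
Single-satellite node shift = (6546.0/86166) × 360° = 27.35°.
With 7 satellites evenly phased, successive equator crossings are 27.35/7 = 3.907° apart.
That is 3.907 × 111.3 = 435 km at the equator.

435 km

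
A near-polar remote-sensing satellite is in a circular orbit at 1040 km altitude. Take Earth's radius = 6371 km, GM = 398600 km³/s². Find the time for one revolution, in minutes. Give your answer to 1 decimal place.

105.8 min

Semi-major axis a = 6371 + 1040 = 7411 km. Period T = 2π√(a³/μ) = 2π√(7411³/398600) = 6349.3 s = 105.82 min.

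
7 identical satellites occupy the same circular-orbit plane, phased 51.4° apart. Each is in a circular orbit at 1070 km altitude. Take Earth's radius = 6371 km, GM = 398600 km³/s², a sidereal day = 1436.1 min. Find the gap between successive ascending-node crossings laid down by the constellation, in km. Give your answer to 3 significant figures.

Semi-major axis a = 6371 + 1070 = 7441 km. Period T = 2π√(a³/μ) = 2π√(7441³/398600) = 6387.9 s = 106.47 min.
Single-satellite node shift = (6387.9/86166) × 360° = 26.69°.
With 7 satellites evenly phased, successive equator crossings are 26.69/7 = 3.813° apart.
That is 3.813 × 111.2 = 424 km at the equator.

424 km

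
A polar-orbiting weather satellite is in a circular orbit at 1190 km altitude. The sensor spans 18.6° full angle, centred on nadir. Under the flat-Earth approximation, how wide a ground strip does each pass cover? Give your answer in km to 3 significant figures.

390 km

Half-angle = 18.6°/2 = 9.3°.
Swath width ≈ 2h·tan(θ/2) = 2 × 1190 × tan(9.3°) = 389.7 km.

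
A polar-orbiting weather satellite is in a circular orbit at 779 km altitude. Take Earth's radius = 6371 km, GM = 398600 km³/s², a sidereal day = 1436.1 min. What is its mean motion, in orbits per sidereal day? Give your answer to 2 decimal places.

Semi-major axis a = 6371 + 779 = 7150 km. Period T = 2π√(a³/μ) = 2π√(7150³/398600) = 6016.9 s = 100.28 min.
Orbits per sidereal day = 86166 / 6016.9 = 14.321.

14.32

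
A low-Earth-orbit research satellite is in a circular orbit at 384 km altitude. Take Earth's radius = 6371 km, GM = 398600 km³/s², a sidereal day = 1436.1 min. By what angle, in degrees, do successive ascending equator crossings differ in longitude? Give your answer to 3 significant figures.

Semi-major axis a = 6371 + 384 = 6755 km. Period T = 2π√(a³/μ) = 2π√(6755³/398600) = 5525.2 s = 92.09 min.
During one orbit Earth rotates (5525.2 / 86166) × 360° = 23.08°.

23.1°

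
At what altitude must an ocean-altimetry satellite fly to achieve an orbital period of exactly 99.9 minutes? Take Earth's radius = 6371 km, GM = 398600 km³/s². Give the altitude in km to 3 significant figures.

T = 99.9 min = 5994.0 s.
From T = 2π√(a³/μ): a = (μ T²/4π²)^(1/3) = (398600 × 5994.0² / 4π²)^(1/3) = 7132 km.
Altitude h = a − R = 7132 − 6371 = 761 km.

761 km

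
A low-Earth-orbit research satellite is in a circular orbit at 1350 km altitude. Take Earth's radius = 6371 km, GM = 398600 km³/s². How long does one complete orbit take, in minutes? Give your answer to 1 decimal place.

Semi-major axis a = 6371 + 1350 = 7721 km. Period T = 2π√(a³/μ) = 2π√(7721³/398600) = 6751.8 s = 112.53 min.

112.5 min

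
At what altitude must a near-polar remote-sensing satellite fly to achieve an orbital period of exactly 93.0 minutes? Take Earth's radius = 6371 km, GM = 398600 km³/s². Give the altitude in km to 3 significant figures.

T = 93.0 min = 5580.0 s.
From T = 2π√(a³/μ): a = (μ T²/4π²)^(1/3) = (398600 × 5580.0² / 4π²)^(1/3) = 6800 km.
Altitude h = a − R = 6800 − 6371 = 429 km.

429 km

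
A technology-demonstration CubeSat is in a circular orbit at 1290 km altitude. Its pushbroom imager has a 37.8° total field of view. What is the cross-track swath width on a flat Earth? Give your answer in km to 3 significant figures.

Half-angle = 37.8°/2 = 18.9°.
Swath width ≈ 2h·tan(θ/2) = 2 × 1290 × tan(18.9°) = 883.3 km.

883 km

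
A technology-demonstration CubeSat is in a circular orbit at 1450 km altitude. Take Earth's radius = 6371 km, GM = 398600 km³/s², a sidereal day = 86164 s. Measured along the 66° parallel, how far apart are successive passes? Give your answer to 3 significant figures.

Semi-major axis a = 6371 + 1450 = 7821 km. Period T = 2π√(a³/μ) = 2π√(7821³/398600) = 6883.4 s = 114.72 min.
Node shift per orbit = (6883.4/86164) × 360° = 28.76°.
Equatorial spacing = 28.76 × 111.2 km/° = 3198 km.
At 66° latitude, spacing = 3198 × cos(66°) = 1301 km.

1300 km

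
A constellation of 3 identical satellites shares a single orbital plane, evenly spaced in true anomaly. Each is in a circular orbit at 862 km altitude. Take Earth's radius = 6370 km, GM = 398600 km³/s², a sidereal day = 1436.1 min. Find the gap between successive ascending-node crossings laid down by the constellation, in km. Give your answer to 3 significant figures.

Semi-major axis a = 6370 + 862 = 7232 km. Period T = 2π√(a³/μ) = 2π√(7232³/398600) = 6120.7 s = 102.01 min.
Single-satellite node shift = (6120.7/86166) × 360° = 25.57°.
With 3 satellites evenly phased, successive equator crossings are 25.57/3 = 8.524° apart.
That is 8.524 × 111.2 = 948 km at the equator.

948 km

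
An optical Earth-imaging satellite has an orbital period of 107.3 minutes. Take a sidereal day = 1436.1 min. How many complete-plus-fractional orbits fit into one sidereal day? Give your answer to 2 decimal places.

13.38

T = 107.3 min = 6438.0 s.
Orbits per sidereal day = 86166 / 6438.0 = 13.384.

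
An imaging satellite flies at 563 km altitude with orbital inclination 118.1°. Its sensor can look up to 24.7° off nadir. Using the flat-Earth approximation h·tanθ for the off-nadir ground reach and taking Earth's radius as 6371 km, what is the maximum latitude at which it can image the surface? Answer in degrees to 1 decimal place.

64.2°

Retrograde orbit: the ground track reaches ±(180° − i) = ±(180 − 118.1) = ±61.9°.
Sensor half-swath on the ground ≈ 563·tan(24.7°) = 259 km = 2.33° of latitude.
Maximum observable latitude ≈ 61.9 + 2.33 = 64.2°.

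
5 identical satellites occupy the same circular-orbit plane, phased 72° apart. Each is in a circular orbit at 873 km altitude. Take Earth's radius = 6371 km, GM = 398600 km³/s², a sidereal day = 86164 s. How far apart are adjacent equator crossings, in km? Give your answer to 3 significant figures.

Semi-major axis a = 6371 + 873 = 7244 km. Period T = 2π√(a³/μ) = 2π√(7244³/398600) = 6135.9 s = 102.27 min.
Single-satellite node shift = (6135.9/86164) × 360° = 25.64°.
With 5 satellites evenly phased, successive equator crossings are 25.64/5 = 5.127° apart.
That is 5.127 × 111.2 = 570 km at the equator.

570 km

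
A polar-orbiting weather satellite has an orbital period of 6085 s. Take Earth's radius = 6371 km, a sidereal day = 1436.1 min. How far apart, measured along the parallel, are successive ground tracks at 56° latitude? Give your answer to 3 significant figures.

1580 km

Node shift per orbit = (6085.0/86166) × 360° = 25.42°.
Equatorial spacing = 25.42 × 111.2 km/° = 2827 km.
At 56° latitude, spacing = 2827 × cos(56°) = 1581 km.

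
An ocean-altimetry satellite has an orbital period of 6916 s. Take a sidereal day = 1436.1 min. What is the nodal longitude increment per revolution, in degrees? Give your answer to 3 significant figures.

During one orbit Earth rotates (6916.0 / 86166) × 360° = 28.89°.

28.9°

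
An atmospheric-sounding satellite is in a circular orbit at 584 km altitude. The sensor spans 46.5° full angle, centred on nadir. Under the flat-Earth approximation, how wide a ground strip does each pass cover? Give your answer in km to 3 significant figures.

502 km

Half-angle = 46.5°/2 = 23.25°.
Swath width ≈ 2h·tan(θ/2) = 2 × 584 × tan(23.25°) = 501.8 km.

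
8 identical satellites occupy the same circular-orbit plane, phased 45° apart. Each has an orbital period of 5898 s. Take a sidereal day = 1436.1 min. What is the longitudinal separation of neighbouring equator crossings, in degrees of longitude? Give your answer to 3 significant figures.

Single-satellite node shift = (5898.0/86166) × 360° = 24.64°.
With 8 satellites evenly phased, successive equator crossings are 24.64/8 = 3.080° apart.

3.08°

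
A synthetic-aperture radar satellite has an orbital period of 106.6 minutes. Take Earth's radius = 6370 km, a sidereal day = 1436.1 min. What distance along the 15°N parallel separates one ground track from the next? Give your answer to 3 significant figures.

T = 106.6 min = 6396.0 s.
Node shift per orbit = (6396.0/86166) × 360° = 26.72°.
Equatorial spacing = 26.72 × 111.2 km/° = 2971 km.
At 15° latitude, spacing = 2971 × cos(15°) = 2870 km.

2870 km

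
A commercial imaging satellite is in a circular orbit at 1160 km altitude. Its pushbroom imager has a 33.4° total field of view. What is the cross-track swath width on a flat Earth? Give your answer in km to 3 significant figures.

696 km

Half-angle = 33.4°/2 = 16.7°.
Swath width ≈ 2h·tan(θ/2) = 2 × 1160 × tan(16.7°) = 696.0 km.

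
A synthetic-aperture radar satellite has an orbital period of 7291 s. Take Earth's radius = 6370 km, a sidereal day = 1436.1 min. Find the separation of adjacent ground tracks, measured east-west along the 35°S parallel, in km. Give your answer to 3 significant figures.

Node shift per orbit = (7291.0/86166) × 360° = 30.46°.
Equatorial spacing = 30.46 × 111.2 km/° = 3387 km.
At 35° latitude, spacing = 3387 × cos(35°) = 2774 km.

2770 km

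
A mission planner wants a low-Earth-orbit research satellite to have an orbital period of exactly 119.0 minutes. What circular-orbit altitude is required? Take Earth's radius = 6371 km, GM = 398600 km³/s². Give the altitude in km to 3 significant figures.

1640 km

T = 119.0 min = 7140.0 s.
From T = 2π√(a³/μ): a = (μ T²/4π²)^(1/3) = (398600 × 7140.0² / 4π²)^(1/3) = 8014 km.
Altitude h = a − R = 8014 − 6371 = 1643 km.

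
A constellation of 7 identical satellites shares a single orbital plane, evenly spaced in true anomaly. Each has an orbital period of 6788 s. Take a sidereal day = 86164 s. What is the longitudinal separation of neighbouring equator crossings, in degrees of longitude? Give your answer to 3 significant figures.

Single-satellite node shift = (6788.0/86164) × 360° = 28.36°.
With 7 satellites evenly phased, successive equator crossings are 28.36/7 = 4.052° apart.

4.05°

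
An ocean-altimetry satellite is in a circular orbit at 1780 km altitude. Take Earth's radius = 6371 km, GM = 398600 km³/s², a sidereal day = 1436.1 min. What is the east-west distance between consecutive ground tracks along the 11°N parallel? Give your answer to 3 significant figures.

Semi-major axis a = 6371 + 1780 = 8151 km. Period T = 2π√(a³/μ) = 2π√(8151³/398600) = 7323.6 s = 122.06 min.
Node shift per orbit = (7323.6/86166) × 360° = 30.60°.
Equatorial spacing = 30.60 × 111.2 km/° = 3402 km.
At 11° latitude, spacing = 3402 × cos(11°) = 3340 km.

3340 km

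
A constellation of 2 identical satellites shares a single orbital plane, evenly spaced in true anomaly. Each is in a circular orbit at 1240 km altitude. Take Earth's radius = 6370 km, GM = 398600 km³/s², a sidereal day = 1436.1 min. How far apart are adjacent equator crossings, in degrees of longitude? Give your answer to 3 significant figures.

Semi-major axis a = 6370 + 1240 = 7610 km. Period T = 2π√(a³/μ) = 2π√(7610³/398600) = 6606.8 s = 110.11 min.
Single-satellite node shift = (6606.8/86166) × 360° = 27.60°.
With 2 satellites evenly phased, successive equator crossings are 27.60/2 = 13.801° apart.

13.8°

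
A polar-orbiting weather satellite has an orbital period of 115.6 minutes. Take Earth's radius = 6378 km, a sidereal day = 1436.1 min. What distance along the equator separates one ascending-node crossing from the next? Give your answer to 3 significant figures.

T = 115.6 min = 6936.0 s.
During one orbit Earth rotates (6936.0 / 86166) × 360° = 28.98°.
At the equator that is 28.98° × (2π·6378/360) km/° = 28.98 × 111.3 = 3226 km.

3230 km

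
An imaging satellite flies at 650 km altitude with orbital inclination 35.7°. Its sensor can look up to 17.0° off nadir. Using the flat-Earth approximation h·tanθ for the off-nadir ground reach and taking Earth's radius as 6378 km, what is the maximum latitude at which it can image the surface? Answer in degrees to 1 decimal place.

37.5°

For a prograde orbit the ground track reaches latitude ±i = ±35.7°.
Sensor half-swath on the ground ≈ 650·tan(17.0°) = 199 km = 1.79° of latitude.
Maximum observable latitude ≈ 35.7 + 1.79 = 37.5°.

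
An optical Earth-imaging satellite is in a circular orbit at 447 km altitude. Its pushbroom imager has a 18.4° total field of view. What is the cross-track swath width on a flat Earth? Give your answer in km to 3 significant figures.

145 km

Half-angle = 18.4°/2 = 9.2°.
Swath width ≈ 2h·tan(θ/2) = 2 × 447 × tan(9.2°) = 144.8 km.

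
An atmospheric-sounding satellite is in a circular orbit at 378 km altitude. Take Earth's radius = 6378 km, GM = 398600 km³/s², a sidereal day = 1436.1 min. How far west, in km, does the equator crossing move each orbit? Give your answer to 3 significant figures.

Semi-major axis a = 6378 + 378 = 6756 km. Period T = 2π√(a³/μ) = 2π√(6756³/398600) = 5526.4 s = 92.11 min.
During one orbit Earth rotates (5526.4 / 86166) × 360° = 23.09°.
At the equator that is 23.09° × (2π·6378/360) km/° = 23.09 × 111.3 = 2570 km.

2570 km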